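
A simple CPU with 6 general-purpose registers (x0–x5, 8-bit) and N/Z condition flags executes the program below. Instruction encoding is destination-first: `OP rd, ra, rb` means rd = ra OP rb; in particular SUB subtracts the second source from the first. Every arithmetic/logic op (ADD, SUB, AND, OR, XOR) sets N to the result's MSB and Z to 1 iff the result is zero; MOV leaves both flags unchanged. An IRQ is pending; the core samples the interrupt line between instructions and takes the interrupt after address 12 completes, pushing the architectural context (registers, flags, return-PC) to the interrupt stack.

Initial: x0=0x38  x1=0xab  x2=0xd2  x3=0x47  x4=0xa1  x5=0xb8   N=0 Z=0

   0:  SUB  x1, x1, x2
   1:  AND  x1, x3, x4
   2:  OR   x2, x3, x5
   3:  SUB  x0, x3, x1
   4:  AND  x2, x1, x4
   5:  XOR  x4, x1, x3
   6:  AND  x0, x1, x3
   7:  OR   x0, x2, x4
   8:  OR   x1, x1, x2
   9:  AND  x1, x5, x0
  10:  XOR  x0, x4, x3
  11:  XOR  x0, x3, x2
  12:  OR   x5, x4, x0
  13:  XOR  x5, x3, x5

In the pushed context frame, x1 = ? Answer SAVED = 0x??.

SAVED = 0x00

after  0: x0=0x38 x1=0xd9 x2=0xd2 x3=0x47 x4=0xa1 x5=0xb8  N=1 Z=0
after  1: x0=0x38 x1=0x01 x2=0xd2 x3=0x47 x4=0xa1 x5=0xb8  N=0 Z=0
after  2: x0=0x38 x1=0x01 x2=0xff x3=0x47 x4=0xa1 x5=0xb8  N=1 Z=0
after  3: x0=0x46 x1=0x01 x2=0xff x3=0x47 x4=0xa1 x5=0xb8  N=0 Z=0
after  4: x0=0x46 x1=0x01 x2=0x01 x3=0x47 x4=0xa1 x5=0xb8  N=0 Z=0
after  5: x0=0x46 x1=0x01 x2=0x01 x3=0x47 x4=0x46 x5=0xb8  N=0 Z=0
after  6: x0=0x01 x1=0x01 x2=0x01 x3=0x47 x4=0x46 x5=0xb8  N=0 Z=0
after  7: x0=0x47 x1=0x01 x2=0x01 x3=0x47 x4=0x46 x5=0xb8  N=0 Z=0
after  8: x0=0x47 x1=0x01 x2=0x01 x3=0x47 x4=0x46 x5=0xb8  N=0 Z=0
after  9: x0=0x47 x1=0x00 x2=0x01 x3=0x47 x4=0x46 x5=0xb8  N=0 Z=1
after 10: x0=0x01 x1=0x00 x2=0x01 x3=0x47 x4=0x46 x5=0xb8  N=0 Z=0
after 11: x0=0x46 x1=0x00 x2=0x01 x3=0x47 x4=0x46 x5=0xb8  N=0 Z=0
after 12: x0=0x46 x1=0x00 x2=0x01 x3=0x47 x4=0x46 x5=0x46  N=0 Z=0
-- IRQ taken; context saved, return-PC = 13 --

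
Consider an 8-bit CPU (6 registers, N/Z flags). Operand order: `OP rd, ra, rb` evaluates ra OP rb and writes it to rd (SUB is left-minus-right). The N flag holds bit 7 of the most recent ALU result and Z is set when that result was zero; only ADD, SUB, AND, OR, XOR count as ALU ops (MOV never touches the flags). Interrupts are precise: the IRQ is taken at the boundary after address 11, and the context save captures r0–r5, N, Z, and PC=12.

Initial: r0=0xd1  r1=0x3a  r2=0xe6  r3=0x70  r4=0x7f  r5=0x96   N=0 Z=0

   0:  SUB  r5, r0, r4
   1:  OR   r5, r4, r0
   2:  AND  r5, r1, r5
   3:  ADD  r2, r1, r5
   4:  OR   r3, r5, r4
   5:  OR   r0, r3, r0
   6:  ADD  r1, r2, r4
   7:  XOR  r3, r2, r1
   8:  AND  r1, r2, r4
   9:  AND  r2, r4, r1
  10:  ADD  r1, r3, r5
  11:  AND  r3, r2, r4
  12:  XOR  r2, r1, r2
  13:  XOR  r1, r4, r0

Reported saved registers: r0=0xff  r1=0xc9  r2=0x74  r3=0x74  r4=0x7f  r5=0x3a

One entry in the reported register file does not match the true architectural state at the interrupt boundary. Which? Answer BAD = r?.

BAD = r1

after  0: r0=0xd1 r1=0x3a r2=0xe6 r3=0x70 r4=0x7f r5=0x52  N=0 Z=0
after  1: r0=0xd1 r1=0x3a r2=0xe6 r3=0x70 r4=0x7f r5=0xff  N=1 Z=0
after  2: r0=0xd1 r1=0x3a r2=0xe6 r3=0x70 r4=0x7f r5=0x3a  N=0 Z=0
after  3: r0=0xd1 r1=0x3a r2=0x74 r3=0x70 r4=0x7f r5=0x3a  N=0 Z=0
after  4: r0=0xd1 r1=0x3a r2=0x74 r3=0x7f r4=0x7f r5=0x3a  N=0 Z=0
after  5: r0=0xff r1=0x3a r2=0x74 r3=0x7f r4=0x7f r5=0x3a  N=1 Z=0
after  6: r0=0xff r1=0xf3 r2=0x74 r3=0x7f r4=0x7f r5=0x3a  N=1 Z=0
after  7: r0=0xff r1=0xf3 r2=0x74 r3=0x87 r4=0x7f r5=0x3a  N=1 Z=0
after  8: r0=0xff r1=0x74 r2=0x74 r3=0x87 r4=0x7f r5=0x3a  N=0 Z=0
after  9: r0=0xff r1=0x74 r2=0x74 r3=0x87 r4=0x7f r5=0x3a  N=0 Z=0
after 10: r0=0xff r1=0xc1 r2=0x74 r3=0x87 r4=0x7f r5=0x3a  N=1 Z=0
after 11: r0=0xff r1=0xc1 r2=0x74 r3=0x74 r4=0x7f r5=0x3a  N=0 Z=0
-- IRQ taken; context saved, return-PC = 12 --
mismatch: r1: reported 0xc9 vs actual 0xc1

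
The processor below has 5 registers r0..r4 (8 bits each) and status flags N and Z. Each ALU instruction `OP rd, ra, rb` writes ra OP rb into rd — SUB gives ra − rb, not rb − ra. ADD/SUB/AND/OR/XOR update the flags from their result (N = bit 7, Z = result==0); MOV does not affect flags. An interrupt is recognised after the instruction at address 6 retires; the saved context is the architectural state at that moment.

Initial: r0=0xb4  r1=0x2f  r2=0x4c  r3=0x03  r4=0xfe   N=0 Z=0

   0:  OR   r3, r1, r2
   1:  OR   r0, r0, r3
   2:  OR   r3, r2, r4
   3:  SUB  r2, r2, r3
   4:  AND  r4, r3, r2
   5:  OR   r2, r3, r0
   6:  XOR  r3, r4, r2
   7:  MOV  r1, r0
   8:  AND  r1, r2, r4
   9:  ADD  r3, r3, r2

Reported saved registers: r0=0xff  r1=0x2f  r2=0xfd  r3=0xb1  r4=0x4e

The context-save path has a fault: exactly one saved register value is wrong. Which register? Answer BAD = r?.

BAD = r2

after  0: r0=0xb4 r1=0x2f r2=0x4c r3=0x6f r4=0xfe  N=0 Z=0
after  1: r0=0xff r1=0x2f r2=0x4c r3=0x6f r4=0xfe  N=1 Z=0
after  2: r0=0xff r1=0x2f r2=0x4c r3=0xfe r4=0xfe  N=1 Z=0
after  3: r0=0xff r1=0x2f r2=0x4e r3=0xfe r4=0xfe  N=0 Z=0
after  4: r0=0xff r1=0x2f r2=0x4e r3=0xfe r4=0x4e  N=0 Z=0
after  5: r0=0xff r1=0x2f r2=0xff r3=0xfe r4=0x4e  N=1 Z=0
after  6: r0=0xff r1=0x2f r2=0xff r3=0xb1 r4=0x4e  N=1 Z=0
-- IRQ taken; context saved, return-PC = 7 --
mismatch: r2: reported 0xfd vs actual 0xff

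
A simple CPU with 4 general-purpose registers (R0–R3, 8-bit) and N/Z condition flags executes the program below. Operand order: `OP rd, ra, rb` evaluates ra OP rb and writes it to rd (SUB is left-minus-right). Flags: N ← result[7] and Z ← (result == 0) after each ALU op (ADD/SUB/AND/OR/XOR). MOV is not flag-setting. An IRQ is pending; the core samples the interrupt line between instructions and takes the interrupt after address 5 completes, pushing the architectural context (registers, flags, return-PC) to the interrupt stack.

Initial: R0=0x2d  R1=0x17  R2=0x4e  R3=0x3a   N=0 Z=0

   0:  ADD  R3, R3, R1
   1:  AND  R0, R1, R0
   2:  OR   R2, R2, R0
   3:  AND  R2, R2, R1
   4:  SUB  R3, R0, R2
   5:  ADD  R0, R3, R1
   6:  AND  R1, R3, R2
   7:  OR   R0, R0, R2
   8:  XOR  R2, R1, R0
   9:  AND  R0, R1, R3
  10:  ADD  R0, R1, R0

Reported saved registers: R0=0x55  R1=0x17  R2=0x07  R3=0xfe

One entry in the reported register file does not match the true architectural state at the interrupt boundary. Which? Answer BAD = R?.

BAD = R0

after  0: R0=0x2d R1=0x17 R2=0x4e R3=0x51  N=0 Z=0
after  1: R0=0x05 R1=0x17 R2=0x4e R3=0x51  N=0 Z=0
after  2: R0=0x05 R1=0x17 R2=0x4f R3=0x51  N=0 Z=0
after  3: R0=0x05 R1=0x17 R2=0x07 R3=0x51  N=0 Z=0
after  4: R0=0x05 R1=0x17 R2=0x07 R3=0xfe  N=1 Z=0
after  5: R0=0x15 R1=0x17 R2=0x07 R3=0xfe  N=0 Z=0
-- IRQ taken; context saved, return-PC = 6 --
mismatch: R0: reported 0x55 vs actual 0x15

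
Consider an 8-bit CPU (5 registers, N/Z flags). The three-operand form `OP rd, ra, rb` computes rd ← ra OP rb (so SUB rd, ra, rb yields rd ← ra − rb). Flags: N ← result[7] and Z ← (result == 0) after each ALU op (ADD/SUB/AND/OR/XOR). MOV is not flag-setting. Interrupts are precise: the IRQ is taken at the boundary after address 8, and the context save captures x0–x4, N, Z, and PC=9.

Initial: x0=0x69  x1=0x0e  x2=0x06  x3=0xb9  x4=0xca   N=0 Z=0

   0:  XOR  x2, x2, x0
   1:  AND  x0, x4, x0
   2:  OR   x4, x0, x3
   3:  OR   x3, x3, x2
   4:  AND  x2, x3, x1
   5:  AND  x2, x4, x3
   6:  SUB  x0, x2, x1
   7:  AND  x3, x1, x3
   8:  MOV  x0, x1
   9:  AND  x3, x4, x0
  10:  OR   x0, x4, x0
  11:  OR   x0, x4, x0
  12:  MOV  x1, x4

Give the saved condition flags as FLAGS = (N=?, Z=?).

after  0: x0=0x69 x1=0x0e x2=0x6f x3=0xb9 x4=0xca  N=0 Z=0
after  1: x0=0x48 x1=0x0e x2=0x6f x3=0xb9 x4=0xca  N=0 Z=0
after  2: x0=0x48 x1=0x0e x2=0x6f x3=0xb9 x4=0xf9  N=1 Z=0
after  3: x0=0x48 x1=0x0e x2=0x6f x3=0xff x4=0xf9  N=1 Z=0
after  4: x0=0x48 x1=0x0e x2=0x0e x3=0xff x4=0xf9  N=0 Z=0
after  5: x0=0x48 x1=0x0e x2=0xf9 x3=0xff x4=0xf9  N=1 Z=0
after  6: x0=0xeb x1=0x0e x2=0xf9 x3=0xff x4=0xf9  N=1 Z=0
after  7: x0=0xeb x1=0x0e x2=0xf9 x3=0x0e x4=0xf9  N=0 Z=0
after  8: x0=0x0e x1=0x0e x2=0xf9 x3=0x0e x4=0xf9  N=0 Z=0
-- IRQ taken; context saved, return-PC = 9 --

FLAGS = (N=0, Z=0)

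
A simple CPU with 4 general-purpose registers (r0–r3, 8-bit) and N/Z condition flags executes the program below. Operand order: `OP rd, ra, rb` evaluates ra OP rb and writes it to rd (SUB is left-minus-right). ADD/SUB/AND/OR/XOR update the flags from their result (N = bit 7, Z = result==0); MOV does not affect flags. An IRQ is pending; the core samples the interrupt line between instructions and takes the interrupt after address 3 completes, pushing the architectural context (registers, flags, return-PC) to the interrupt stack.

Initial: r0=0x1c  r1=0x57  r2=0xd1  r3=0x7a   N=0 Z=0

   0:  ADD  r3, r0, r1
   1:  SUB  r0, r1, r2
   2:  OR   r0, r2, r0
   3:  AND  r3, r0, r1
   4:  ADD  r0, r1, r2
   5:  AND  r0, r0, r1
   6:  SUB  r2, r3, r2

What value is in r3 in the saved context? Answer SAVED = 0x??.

SAVED = 0x57

after  0: r0=0x1c r1=0x57 r2=0xd1 r3=0x73  N=0 Z=0
after  1: r0=0x86 r1=0x57 r2=0xd1 r3=0x73  N=1 Z=0
after  2: r0=0xd7 r1=0x57 r2=0xd1 r3=0x73  N=1 Z=0
after  3: r0=0xd7 r1=0x57 r2=0xd1 r3=0x57  N=0 Z=0
-- IRQ taken; context saved, return-PC = 4 --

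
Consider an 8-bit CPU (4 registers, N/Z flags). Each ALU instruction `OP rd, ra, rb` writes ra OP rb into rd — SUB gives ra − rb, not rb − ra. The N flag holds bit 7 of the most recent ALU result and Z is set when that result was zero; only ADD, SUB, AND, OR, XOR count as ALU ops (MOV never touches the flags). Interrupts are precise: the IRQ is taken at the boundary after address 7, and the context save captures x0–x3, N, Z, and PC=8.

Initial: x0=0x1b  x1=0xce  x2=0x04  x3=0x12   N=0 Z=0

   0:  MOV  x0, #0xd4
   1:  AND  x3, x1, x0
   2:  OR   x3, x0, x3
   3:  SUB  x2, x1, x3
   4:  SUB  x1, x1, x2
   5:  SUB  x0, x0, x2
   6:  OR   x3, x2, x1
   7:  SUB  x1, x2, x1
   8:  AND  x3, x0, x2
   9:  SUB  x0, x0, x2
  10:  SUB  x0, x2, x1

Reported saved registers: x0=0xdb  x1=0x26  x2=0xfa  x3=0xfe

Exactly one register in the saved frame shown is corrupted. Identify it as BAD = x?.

BAD = x0

after  0: x0=0xd4 x1=0xce x2=0x04 x3=0x12  N=0 Z=0
after  1: x0=0xd4 x1=0xce x2=0x04 x3=0xc4  N=1 Z=0
after  2: x0=0xd4 x1=0xce x2=0x04 x3=0xd4  N=1 Z=0
after  3: x0=0xd4 x1=0xce x2=0xfa x3=0xd4  N=1 Z=0
after  4: x0=0xd4 x1=0xd4 x2=0xfa x3=0xd4  N=1 Z=0
after  5: x0=0xda x1=0xd4 x2=0xfa x3=0xd4  N=1 Z=0
after  6: x0=0xda x1=0xd4 x2=0xfa x3=0xfe  N=1 Z=0
after  7: x0=0xda x1=0x26 x2=0xfa x3=0xfe  N=0 Z=0
-- IRQ taken; context saved, return-PC = 8 --
mismatch: x0: reported 0xdb vs actual 0xda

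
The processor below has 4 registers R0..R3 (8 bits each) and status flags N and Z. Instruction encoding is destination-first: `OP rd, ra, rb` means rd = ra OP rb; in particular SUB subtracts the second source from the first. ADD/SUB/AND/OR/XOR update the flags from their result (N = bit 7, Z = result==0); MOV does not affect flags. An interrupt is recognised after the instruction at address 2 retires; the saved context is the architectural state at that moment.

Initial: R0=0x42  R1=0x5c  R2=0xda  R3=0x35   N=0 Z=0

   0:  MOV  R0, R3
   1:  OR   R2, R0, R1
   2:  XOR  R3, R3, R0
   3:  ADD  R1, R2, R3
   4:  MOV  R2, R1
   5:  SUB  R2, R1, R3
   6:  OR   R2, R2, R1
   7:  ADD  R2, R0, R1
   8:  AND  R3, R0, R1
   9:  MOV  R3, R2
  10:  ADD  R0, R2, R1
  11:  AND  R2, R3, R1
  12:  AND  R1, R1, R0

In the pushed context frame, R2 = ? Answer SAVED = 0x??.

SAVED = 0x7d

after  0: R0=0x35 R1=0x5c R2=0xda R3=0x35  N=0 Z=0
after  1: R0=0x35 R1=0x5c R2=0x7d R3=0x35  N=0 Z=0
after  2: R0=0x35 R1=0x5c R2=0x7d R3=0x00  N=0 Z=1
-- IRQ taken; context saved, return-PC = 3 --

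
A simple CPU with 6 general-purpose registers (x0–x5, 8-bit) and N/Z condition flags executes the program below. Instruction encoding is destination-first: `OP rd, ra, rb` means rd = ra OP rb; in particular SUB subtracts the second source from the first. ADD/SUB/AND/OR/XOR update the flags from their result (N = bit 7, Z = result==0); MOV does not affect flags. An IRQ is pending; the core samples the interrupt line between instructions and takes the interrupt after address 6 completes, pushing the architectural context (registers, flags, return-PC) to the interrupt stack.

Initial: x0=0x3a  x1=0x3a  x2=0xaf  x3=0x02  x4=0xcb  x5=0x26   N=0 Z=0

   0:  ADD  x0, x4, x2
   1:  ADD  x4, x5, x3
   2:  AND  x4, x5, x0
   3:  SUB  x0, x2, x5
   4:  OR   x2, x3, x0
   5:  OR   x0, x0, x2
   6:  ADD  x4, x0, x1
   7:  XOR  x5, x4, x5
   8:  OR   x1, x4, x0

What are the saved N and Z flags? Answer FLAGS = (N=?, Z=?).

after  0: x0=0x7a x1=0x3a x2=0xaf x3=0x02 x4=0xcb x5=0x26  N=0 Z=0
after  1: x0=0x7a x1=0x3a x2=0xaf x3=0x02 x4=0x28 x5=0x26  N=0 Z=0
after  2: x0=0x7a x1=0x3a x2=0xaf x3=0x02 x4=0x22 x5=0x26  N=0 Z=0
after  3: x0=0x89 x1=0x3a x2=0xaf x3=0x02 x4=0x22 x5=0x26  N=1 Z=0
after  4: x0=0x89 x1=0x3a x2=0x8b x3=0x02 x4=0x22 x5=0x26  N=1 Z=0
after  5: x0=0x8b x1=0x3a x2=0x8b x3=0x02 x4=0x22 x5=0x26  N=1 Z=0
after  6: x0=0x8b x1=0x3a x2=0x8b x3=0x02 x4=0xc5 x5=0x26  N=1 Z=0
-- IRQ taken; context saved, return-PC = 7 --

FLAGS = (N=1, Z=0)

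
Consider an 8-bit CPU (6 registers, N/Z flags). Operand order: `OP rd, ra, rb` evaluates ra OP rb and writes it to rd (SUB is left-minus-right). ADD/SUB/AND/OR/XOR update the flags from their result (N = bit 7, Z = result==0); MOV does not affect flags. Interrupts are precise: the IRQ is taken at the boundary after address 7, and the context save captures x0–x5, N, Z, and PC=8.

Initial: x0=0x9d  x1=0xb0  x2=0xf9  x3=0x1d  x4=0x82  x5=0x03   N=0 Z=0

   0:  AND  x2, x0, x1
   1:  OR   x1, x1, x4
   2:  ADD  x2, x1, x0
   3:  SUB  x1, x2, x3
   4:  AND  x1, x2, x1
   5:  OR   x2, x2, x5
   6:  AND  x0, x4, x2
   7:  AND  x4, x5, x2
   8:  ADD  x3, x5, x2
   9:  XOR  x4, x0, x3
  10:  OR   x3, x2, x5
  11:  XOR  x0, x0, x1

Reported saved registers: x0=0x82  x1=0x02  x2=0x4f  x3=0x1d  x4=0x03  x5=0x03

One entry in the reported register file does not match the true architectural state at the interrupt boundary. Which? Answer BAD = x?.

after  0: x0=0x9d x1=0xb0 x2=0x90 x3=0x1d x4=0x82 x5=0x03  N=1 Z=0
after  1: x0=0x9d x1=0xb2 x2=0x90 x3=0x1d x4=0x82 x5=0x03  N=1 Z=0
after  2: x0=0x9d x1=0xb2 x2=0x4f x3=0x1d x4=0x82 x5=0x03  N=0 Z=0
after  3: x0=0x9d x1=0x32 x2=0x4f x3=0x1d x4=0x82 x5=0x03  N=0 Z=0
after  4: x0=0x9d x1=0x02 x2=0x4f x3=0x1d x4=0x82 x5=0x03  N=0 Z=0
after  5: x0=0x9d x1=0x02 x2=0x4f x3=0x1d x4=0x82 x5=0x03  N=0 Z=0
after  6: x0=0x02 x1=0x02 x2=0x4f x3=0x1d x4=0x82 x5=0x03  N=0 Z=0
after  7: x0=0x02 x1=0x02 x2=0x4f x3=0x1d x4=0x03 x5=0x03  N=0 Z=0
-- IRQ taken; context saved, return-PC = 8 --
mismatch: x0: reported 0x82 vs actual 0x02

BAD = x0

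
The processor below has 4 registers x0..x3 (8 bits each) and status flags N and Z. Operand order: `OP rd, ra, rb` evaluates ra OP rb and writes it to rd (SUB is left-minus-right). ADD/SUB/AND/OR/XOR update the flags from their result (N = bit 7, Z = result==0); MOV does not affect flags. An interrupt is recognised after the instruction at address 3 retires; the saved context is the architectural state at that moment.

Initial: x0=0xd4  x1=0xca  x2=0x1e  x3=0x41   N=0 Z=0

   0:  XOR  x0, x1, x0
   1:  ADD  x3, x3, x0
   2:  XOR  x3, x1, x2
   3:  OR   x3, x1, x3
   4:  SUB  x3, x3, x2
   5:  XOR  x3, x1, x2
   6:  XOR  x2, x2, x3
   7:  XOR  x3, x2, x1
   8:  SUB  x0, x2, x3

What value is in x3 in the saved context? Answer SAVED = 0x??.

after  0: x0=0x1e x1=0xca x2=0x1e x3=0x41  N=0 Z=0
after  1: x0=0x1e x1=0xca x2=0x1e x3=0x5f  N=0 Z=0
after  2: x0=0x1e x1=0xca x2=0x1e x3=0xd4  N=1 Z=0
after  3: x0=0x1e x1=0xca x2=0x1e x3=0xde  N=1 Z=0
-- IRQ taken; context saved, return-PC = 4 --

SAVED = 0xde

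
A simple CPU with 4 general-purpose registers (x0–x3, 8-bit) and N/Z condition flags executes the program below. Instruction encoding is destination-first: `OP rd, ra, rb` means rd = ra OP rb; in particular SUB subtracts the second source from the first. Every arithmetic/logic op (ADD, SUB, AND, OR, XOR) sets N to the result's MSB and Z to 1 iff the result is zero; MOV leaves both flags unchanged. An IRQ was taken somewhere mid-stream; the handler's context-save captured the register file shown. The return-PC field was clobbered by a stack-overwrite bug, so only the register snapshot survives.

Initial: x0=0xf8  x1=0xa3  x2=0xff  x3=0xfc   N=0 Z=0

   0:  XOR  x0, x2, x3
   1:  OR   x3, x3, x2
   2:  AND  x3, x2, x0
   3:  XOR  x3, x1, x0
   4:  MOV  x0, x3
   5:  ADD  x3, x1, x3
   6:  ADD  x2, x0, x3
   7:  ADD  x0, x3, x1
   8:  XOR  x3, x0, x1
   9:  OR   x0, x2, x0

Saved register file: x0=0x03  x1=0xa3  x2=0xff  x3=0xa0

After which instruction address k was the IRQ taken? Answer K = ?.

after  0: x0=0x03 x1=0xa3 x2=0xff x3=0xfc  N=0 Z=0
after  1: x0=0x03 x1=0xa3 x2=0xff x3=0xff  N=1 Z=0
after  2: x0=0x03 x1=0xa3 x2=0xff x3=0x03  N=0 Z=0
after  3: x0=0x03 x1=0xa3 x2=0xff x3=0xa0  N=1 Z=0
-- IRQ taken; context saved, return-PC = 4 --

K = 3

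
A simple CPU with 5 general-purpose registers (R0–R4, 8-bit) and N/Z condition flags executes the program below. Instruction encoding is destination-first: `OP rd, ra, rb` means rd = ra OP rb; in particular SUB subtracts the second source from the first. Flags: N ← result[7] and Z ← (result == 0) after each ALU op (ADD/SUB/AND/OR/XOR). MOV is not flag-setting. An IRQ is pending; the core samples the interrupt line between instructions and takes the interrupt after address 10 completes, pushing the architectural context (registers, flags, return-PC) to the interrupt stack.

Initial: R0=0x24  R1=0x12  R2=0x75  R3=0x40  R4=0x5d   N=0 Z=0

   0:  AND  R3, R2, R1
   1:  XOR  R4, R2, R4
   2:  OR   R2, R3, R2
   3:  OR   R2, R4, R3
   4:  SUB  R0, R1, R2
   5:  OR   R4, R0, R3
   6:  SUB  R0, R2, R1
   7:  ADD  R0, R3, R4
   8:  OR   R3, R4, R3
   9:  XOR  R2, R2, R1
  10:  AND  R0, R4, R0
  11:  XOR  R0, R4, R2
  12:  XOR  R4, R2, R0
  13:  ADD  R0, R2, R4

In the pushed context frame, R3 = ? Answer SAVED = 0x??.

after  0: R0=0x24 R1=0x12 R2=0x75 R3=0x10 R4=0x5d  N=0 Z=0
after  1: R0=0x24 R1=0x12 R2=0x75 R3=0x10 R4=0x28  N=0 Z=0
after  2: R0=0x24 R1=0x12 R2=0x75 R3=0x10 R4=0x28  N=0 Z=0
after  3: R0=0x24 R1=0x12 R2=0x38 R3=0x10 R4=0x28  N=0 Z=0
after  4: R0=0xda R1=0x12 R2=0x38 R3=0x10 R4=0x28  N=1 Z=0
after  5: R0=0xda R1=0x12 R2=0x38 R3=0x10 R4=0xda  N=1 Z=0
after  6: R0=0x26 R1=0x12 R2=0x38 R3=0x10 R4=0xda  N=0 Z=0
after  7: R0=0xea R1=0x12 R2=0x38 R3=0x10 R4=0xda  N=1 Z=0
after  8: R0=0xea R1=0x12 R2=0x38 R3=0xda R4=0xda  N=1 Z=0
after  9: R0=0xea R1=0x12 R2=0x2a R3=0xda R4=0xda  N=0 Z=0
after 10: R0=0xca R1=0x12 R2=0x2a R3=0xda R4=0xda  N=1 Z=0
-- IRQ taken; context saved, return-PC = 11 --

SAVED = 0xda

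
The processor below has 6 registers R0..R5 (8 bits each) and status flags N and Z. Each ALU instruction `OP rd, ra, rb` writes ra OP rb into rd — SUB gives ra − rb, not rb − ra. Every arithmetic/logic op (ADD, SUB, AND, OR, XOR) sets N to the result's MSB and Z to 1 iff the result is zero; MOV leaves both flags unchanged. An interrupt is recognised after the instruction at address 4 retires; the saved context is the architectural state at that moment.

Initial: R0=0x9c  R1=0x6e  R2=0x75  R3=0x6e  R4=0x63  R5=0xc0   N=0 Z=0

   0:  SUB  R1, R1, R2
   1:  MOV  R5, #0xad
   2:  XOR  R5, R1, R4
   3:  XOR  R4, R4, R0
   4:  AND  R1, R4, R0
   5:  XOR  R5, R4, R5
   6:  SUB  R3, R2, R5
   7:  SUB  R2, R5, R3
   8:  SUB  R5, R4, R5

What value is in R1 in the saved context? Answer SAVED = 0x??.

SAVED = 0x9c

after  0: R0=0x9c R1=0xf9 R2=0x75 R3=0x6e R4=0x63 R5=0xc0  N=1 Z=0
after  1: R0=0x9c R1=0xf9 R2=0x75 R3=0x6e R4=0x63 R5=0xad  N=1 Z=0
after  2: R0=0x9c R1=0xf9 R2=0x75 R3=0x6e R4=0x63 R5=0x9a  N=1 Z=0
after  3: R0=0x9c R1=0xf9 R2=0x75 R3=0x6e R4=0xff R5=0x9a  N=1 Z=0
after  4: R0=0x9c R1=0x9c R2=0x75 R3=0x6e R4=0xff R5=0x9a  N=1 Z=0
-- IRQ taken; context saved, return-PC = 5 --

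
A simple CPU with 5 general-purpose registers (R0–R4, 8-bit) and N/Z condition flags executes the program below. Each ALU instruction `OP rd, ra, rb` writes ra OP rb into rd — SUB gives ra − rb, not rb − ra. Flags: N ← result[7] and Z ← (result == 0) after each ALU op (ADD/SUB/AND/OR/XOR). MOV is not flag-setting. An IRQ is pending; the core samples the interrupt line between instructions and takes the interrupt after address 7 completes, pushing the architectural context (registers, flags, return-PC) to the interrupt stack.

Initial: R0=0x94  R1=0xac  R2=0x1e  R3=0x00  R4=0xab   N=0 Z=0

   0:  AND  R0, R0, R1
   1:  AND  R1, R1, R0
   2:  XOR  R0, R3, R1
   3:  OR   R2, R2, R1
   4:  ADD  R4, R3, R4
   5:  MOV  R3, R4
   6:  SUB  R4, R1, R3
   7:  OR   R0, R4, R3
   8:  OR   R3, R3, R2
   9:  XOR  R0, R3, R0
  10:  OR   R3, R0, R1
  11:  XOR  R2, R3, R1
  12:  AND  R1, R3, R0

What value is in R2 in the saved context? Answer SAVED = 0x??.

after  0: R0=0x84 R1=0xac R2=0x1e R3=0x00 R4=0xab  N=1 Z=0
after  1: R0=0x84 R1=0x84 R2=0x1e R3=0x00 R4=0xab  N=1 Z=0
after  2: R0=0x84 R1=0x84 R2=0x1e R3=0x00 R4=0xab  N=1 Z=0
after  3: R0=0x84 R1=0x84 R2=0x9e R3=0x00 R4=0xab  N=1 Z=0
after  4: R0=0x84 R1=0x84 R2=0x9e R3=0x00 R4=0xab  N=1 Z=0
after  5: R0=0x84 R1=0x84 R2=0x9e R3=0xab R4=0xab  N=1 Z=0
after  6: R0=0x84 R1=0x84 R2=0x9e R3=0xab R4=0xd9  N=1 Z=0
after  7: R0=0xfb R1=0x84 R2=0x9e R3=0xab R4=0xd9  N=1 Z=0
-- IRQ taken; context saved, return-PC = 8 --

SAVED = 0x9e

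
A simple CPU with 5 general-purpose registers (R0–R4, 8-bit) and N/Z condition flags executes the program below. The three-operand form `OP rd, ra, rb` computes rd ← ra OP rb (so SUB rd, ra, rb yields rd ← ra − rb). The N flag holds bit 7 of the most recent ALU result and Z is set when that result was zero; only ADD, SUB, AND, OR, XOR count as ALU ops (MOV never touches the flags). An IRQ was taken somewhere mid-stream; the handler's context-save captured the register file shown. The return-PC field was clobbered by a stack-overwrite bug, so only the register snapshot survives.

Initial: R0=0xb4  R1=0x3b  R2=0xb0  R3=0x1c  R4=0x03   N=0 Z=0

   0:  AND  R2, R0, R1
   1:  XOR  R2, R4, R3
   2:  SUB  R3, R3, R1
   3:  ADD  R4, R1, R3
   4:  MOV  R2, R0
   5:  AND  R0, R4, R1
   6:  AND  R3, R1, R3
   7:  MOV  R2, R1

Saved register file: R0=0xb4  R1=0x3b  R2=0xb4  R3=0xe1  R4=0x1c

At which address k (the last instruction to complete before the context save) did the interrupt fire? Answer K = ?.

after  0: R0=0xb4 R1=0x3b R2=0x30 R3=0x1c R4=0x03  N=0 Z=0
after  1: R0=0xb4 R1=0x3b R2=0x1f R3=0x1c R4=0x03  N=0 Z=0
after  2: R0=0xb4 R1=0x3b R2=0x1f R3=0xe1 R4=0x03  N=1 Z=0
after  3: R0=0xb4 R1=0x3b R2=0x1f R3=0xe1 R4=0x1c  N=0 Z=0
after  4: R0=0xb4 R1=0x3b R2=0xb4 R3=0xe1 R4=0x1c  N=0 Z=0
-- IRQ taken; context saved, return-PC = 5 --

K = 4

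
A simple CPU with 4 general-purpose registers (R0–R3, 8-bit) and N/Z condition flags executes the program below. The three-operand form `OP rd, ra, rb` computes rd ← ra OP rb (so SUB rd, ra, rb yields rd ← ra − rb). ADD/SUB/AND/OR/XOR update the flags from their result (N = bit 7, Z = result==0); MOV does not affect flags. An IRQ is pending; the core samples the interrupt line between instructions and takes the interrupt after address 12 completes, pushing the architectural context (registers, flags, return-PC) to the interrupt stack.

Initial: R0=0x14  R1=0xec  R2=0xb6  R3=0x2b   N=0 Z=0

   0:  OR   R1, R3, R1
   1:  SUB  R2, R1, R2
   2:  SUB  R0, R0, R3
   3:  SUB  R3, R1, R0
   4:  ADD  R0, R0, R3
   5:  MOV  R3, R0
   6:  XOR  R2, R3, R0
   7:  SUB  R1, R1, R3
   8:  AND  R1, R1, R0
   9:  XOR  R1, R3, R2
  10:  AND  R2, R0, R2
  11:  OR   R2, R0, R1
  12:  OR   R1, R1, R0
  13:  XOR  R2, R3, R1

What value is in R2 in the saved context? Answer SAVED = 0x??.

after  0: R0=0x14 R1=0xef R2=0xb6 R3=0x2b  N=1 Z=0
after  1: R0=0x14 R1=0xef R2=0x39 R3=0x2b  N=0 Z=0
after  2: R0=0xe9 R1=0xef R2=0x39 R3=0x2b  N=1 Z=0
after  3: R0=0xe9 R1=0xef R2=0x39 R3=0x06  N=0 Z=0
after  4: R0=0xef R1=0xef R2=0x39 R3=0x06  N=1 Z=0
after  5: R0=0xef R1=0xef R2=0x39 R3=0xef  N=1 Z=0
after  6: R0=0xef R1=0xef R2=0x00 R3=0xef  N=0 Z=1
after  7: R0=0xef R1=0x00 R2=0x00 R3=0xef  N=0 Z=1
after  8: R0=0xef R1=0x00 R2=0x00 R3=0xef  N=0 Z=1
after  9: R0=0xef R1=0xef R2=0x00 R3=0xef  N=1 Z=0
after 10: R0=0xef R1=0xef R2=0x00 R3=0xef  N=0 Z=1
after 11: R0=0xef R1=0xef R2=0xef R3=0xef  N=1 Z=0
after 12: R0=0xef R1=0xef R2=0xef R3=0xef  N=1 Z=0
-- IRQ taken; context saved, return-PC = 13 --

SAVED = 0xef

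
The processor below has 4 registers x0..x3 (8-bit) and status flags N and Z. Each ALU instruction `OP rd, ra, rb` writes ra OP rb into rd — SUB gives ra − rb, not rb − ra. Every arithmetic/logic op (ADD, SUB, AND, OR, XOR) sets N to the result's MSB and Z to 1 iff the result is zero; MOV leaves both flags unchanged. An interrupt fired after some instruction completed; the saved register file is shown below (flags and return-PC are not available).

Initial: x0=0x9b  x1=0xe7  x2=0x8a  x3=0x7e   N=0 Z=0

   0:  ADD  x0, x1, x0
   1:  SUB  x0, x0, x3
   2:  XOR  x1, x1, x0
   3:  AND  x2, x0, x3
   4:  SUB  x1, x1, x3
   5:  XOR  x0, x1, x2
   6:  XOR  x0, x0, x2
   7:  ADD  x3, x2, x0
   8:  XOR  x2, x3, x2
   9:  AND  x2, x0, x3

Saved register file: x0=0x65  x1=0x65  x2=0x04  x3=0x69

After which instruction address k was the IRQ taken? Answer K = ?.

after  0: x0=0x82 x1=0xe7 x2=0x8a x3=0x7e  N=1 Z=0
after  1: x0=0x04 x1=0xe7 x2=0x8a x3=0x7e  N=0 Z=0
after  2: x0=0x04 x1=0xe3 x2=0x8a x3=0x7e  N=1 Z=0
after  3: x0=0x04 x1=0xe3 x2=0x04 x3=0x7e  N=0 Z=0
after  4: x0=0x04 x1=0x65 x2=0x04 x3=0x7e  N=0 Z=0
after  5: x0=0x61 x1=0x65 x2=0x04 x3=0x7e  N=0 Z=0
after  6: x0=0x65 x1=0x65 x2=0x04 x3=0x7e  N=0 Z=0
after  7: x0=0x65 x1=0x65 x2=0x04 x3=0x69  N=0 Z=0
-- IRQ taken; context saved, return-PC = 8 --

K = 7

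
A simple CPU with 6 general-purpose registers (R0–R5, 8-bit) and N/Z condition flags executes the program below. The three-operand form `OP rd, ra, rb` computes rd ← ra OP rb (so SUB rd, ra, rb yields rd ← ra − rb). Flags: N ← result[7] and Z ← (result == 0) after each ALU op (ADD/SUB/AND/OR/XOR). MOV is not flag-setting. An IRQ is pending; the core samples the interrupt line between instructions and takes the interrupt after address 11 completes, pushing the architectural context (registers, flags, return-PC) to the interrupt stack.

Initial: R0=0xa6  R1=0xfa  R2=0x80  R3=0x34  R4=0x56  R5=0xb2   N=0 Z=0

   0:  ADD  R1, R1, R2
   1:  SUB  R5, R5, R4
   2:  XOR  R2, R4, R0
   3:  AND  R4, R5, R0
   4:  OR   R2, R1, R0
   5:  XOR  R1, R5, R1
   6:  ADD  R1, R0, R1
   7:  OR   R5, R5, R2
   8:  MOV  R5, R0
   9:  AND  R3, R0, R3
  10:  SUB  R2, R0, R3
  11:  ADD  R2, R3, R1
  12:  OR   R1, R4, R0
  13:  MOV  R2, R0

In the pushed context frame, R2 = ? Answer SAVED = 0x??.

after  0: R0=0xa6 R1=0x7a R2=0x80 R3=0x34 R4=0x56 R5=0xb2  N=0 Z=0
after  1: R0=0xa6 R1=0x7a R2=0x80 R3=0x34 R4=0x56 R5=0x5c  N=0 Z=0
after  2: R0=0xa6 R1=0x7a R2=0xf0 R3=0x34 R4=0x56 R5=0x5c  N=1 Z=0
after  3: R0=0xa6 R1=0x7a R2=0xf0 R3=0x34 R4=0x04 R5=0x5c  N=0 Z=0
after  4: R0=0xa6 R1=0x7a R2=0xfe R3=0x34 R4=0x04 R5=0x5c  N=1 Z=0
after  5: R0=0xa6 R1=0x26 R2=0xfe R3=0x34 R4=0x04 R5=0x5c  N=0 Z=0
after  6: R0=0xa6 R1=0xcc R2=0xfe R3=0x34 R4=0x04 R5=0x5c  N=1 Z=0
after  7: R0=0xa6 R1=0xcc R2=0xfe R3=0x34 R4=0x04 R5=0xfe  N=1 Z=0
after  8: R0=0xa6 R1=0xcc R2=0xfe R3=0x34 R4=0x04 R5=0xa6  N=1 Z=0
after  9: R0=0xa6 R1=0xcc R2=0xfe R3=0x24 R4=0x04 R5=0xa6  N=0 Z=0
after 10: R0=0xa6 R1=0xcc R2=0x82 R3=0x24 R4=0x04 R5=0xa6  N=1 Z=0
after 11: R0=0xa6 R1=0xcc R2=0xf0 R3=0x24 R4=0x04 R5=0xa6  N=1 Z=0
-- IRQ taken; context saved, return-PC = 12 --

SAVED = 0xf0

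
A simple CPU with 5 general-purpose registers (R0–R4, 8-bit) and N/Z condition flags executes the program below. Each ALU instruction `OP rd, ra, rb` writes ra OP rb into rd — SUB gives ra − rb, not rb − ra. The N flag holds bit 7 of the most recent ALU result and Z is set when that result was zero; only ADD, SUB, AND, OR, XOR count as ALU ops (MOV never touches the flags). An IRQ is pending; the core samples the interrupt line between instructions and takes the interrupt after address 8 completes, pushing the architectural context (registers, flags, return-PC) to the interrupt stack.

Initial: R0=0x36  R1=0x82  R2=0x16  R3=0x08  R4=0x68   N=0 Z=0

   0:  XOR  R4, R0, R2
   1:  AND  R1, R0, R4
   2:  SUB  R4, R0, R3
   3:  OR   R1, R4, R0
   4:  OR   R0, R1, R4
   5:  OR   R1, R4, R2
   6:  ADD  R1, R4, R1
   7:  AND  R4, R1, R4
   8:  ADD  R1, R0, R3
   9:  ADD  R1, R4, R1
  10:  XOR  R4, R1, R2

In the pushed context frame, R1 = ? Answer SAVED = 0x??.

SAVED = 0x46

after  0: R0=0x36 R1=0x82 R2=0x16 R3=0x08 R4=0x20  N=0 Z=0
after  1: R0=0x36 R1=0x20 R2=0x16 R3=0x08 R4=0x20  N=0 Z=0
after  2: R0=0x36 R1=0x20 R2=0x16 R3=0x08 R4=0x2e  N=0 Z=0
after  3: R0=0x36 R1=0x3e R2=0x16 R3=0x08 R4=0x2e  N=0 Z=0
after  4: R0=0x3e R1=0x3e R2=0x16 R3=0x08 R4=0x2e  N=0 Z=0
after  5: R0=0x3e R1=0x3e R2=0x16 R3=0x08 R4=0x2e  N=0 Z=0
after  6: R0=0x3e R1=0x6c R2=0x16 R3=0x08 R4=0x2e  N=0 Z=0
after  7: R0=0x3e R1=0x6c R2=0x16 R3=0x08 R4=0x2c  N=0 Z=0
after  8: R0=0x3e R1=0x46 R2=0x16 R3=0x08 R4=0x2c  N=0 Z=0
-- IRQ taken; context saved, return-PC = 9 --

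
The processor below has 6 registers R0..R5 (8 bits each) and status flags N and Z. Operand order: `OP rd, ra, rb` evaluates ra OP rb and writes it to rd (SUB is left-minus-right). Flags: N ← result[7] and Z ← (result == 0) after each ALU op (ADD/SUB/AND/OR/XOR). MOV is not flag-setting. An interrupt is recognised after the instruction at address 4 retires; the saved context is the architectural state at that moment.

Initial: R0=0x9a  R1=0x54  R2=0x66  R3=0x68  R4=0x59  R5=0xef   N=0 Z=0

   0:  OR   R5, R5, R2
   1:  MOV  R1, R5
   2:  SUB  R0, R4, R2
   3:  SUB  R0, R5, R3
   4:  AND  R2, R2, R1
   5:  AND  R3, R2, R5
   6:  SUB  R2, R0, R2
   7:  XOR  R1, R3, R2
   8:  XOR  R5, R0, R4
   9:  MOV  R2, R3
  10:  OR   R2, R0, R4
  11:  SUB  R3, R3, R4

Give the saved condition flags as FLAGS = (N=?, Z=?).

after  0: R0=0x9a R1=0x54 R2=0x66 R3=0x68 R4=0x59 R5=0xef  N=1 Z=0
after  1: R0=0x9a R1=0xef R2=0x66 R3=0x68 R4=0x59 R5=0xef  N=1 Z=0
after  2: R0=0xf3 R1=0xef R2=0x66 R3=0x68 R4=0x59 R5=0xef  N=1 Z=0
after  3: R0=0x87 R1=0xef R2=0x66 R3=0x68 R4=0x59 R5=0xef  N=1 Z=0
after  4: R0=0x87 R1=0xef R2=0x66 R3=0x68 R4=0x59 R5=0xef  N=0 Z=0
-- IRQ taken; context saved, return-PC = 5 --

FLAGS = (N=0, Z=0)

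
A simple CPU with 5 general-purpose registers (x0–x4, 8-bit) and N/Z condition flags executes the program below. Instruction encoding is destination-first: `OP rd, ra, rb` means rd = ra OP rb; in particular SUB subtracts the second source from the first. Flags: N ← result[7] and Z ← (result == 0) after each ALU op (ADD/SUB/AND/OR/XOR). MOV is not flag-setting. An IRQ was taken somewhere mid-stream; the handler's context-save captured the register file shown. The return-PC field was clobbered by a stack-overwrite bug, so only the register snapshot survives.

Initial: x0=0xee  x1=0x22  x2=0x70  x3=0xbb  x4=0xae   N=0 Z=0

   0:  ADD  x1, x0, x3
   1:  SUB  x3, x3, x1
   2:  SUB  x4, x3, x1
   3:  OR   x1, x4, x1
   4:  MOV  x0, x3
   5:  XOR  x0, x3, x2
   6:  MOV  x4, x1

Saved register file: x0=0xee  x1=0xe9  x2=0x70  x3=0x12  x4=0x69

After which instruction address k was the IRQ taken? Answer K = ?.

after  0: x0=0xee x1=0xa9 x2=0x70 x3=0xbb x4=0xae  N=1 Z=0
after  1: x0=0xee x1=0xa9 x2=0x70 x3=0x12 x4=0xae  N=0 Z=0
after  2: x0=0xee x1=0xa9 x2=0x70 x3=0x12 x4=0x69  N=0 Z=0
after  3: x0=0xee x1=0xe9 x2=0x70 x3=0x12 x4=0x69  N=1 Z=0
-- IRQ taken; context saved, return-PC = 4 --

K = 3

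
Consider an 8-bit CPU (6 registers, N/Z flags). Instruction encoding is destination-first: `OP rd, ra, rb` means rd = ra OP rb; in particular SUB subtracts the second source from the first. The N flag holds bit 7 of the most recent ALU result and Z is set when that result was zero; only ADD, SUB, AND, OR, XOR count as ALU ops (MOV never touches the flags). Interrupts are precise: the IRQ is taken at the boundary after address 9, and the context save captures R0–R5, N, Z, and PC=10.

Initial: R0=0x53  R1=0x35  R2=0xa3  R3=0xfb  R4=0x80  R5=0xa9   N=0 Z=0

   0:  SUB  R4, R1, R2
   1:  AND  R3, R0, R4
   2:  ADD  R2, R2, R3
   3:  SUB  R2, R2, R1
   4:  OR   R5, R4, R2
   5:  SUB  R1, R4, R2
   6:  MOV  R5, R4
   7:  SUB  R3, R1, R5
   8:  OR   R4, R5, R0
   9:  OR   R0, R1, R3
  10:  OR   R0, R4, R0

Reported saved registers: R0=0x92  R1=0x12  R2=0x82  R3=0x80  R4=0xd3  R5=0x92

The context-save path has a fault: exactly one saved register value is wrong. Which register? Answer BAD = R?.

BAD = R2

after  0: R0=0x53 R1=0x35 R2=0xa3 R3=0xfb R4=0x92 R5=0xa9  N=1 Z=0
after  1: R0=0x53 R1=0x35 R2=0xa3 R3=0x12 R4=0x92 R5=0xa9  N=0 Z=0
after  2: R0=0x53 R1=0x35 R2=0xb5 R3=0x12 R4=0x92 R5=0xa9  N=1 Z=0
after  3: R0=0x53 R1=0x35 R2=0x80 R3=0x12 R4=0x92 R5=0xa9  N=1 Z=0
after  4: R0=0x53 R1=0x35 R2=0x80 R3=0x12 R4=0x92 R5=0x92  N=1 Z=0
after  5: R0=0x53 R1=0x12 R2=0x80 R3=0x12 R4=0x92 R5=0x92  N=0 Z=0
after  6: R0=0x53 R1=0x12 R2=0x80 R3=0x12 R4=0x92 R5=0x92  N=0 Z=0
after  7: R0=0x53 R1=0x12 R2=0x80 R3=0x80 R4=0x92 R5=0x92  N=1 Z=0
after  8: R0=0x53 R1=0x12 R2=0x80 R3=0x80 R4=0xd3 R5=0x92  N=1 Z=0
after  9: R0=0x92 R1=0x12 R2=0x80 R3=0x80 R4=0xd3 R5=0x92  N=1 Z=0
-- IRQ taken; context saved, return-PC = 10 --
mismatch: R2: reported 0x82 vs actual 0x80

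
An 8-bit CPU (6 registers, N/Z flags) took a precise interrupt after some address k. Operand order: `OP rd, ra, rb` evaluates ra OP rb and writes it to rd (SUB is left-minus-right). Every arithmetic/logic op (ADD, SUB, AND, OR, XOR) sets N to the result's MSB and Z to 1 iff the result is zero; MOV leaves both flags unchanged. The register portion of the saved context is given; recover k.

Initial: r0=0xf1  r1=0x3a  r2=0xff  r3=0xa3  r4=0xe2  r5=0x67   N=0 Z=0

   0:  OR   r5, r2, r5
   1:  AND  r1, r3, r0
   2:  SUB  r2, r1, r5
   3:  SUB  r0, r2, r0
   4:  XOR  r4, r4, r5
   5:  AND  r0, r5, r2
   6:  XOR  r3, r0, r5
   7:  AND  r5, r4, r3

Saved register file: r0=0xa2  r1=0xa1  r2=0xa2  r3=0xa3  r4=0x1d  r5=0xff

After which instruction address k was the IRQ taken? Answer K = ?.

after  0: r0=0xf1 r1=0x3a r2=0xff r3=0xa3 r4=0xe2 r5=0xff  N=1 Z=0
after  1: r0=0xf1 r1=0xa1 r2=0xff r3=0xa3 r4=0xe2 r5=0xff  N=1 Z=0
after  2: r0=0xf1 r1=0xa1 r2=0xa2 r3=0xa3 r4=0xe2 r5=0xff  N=1 Z=0
after  3: r0=0xb1 r1=0xa1 r2=0xa2 r3=0xa3 r4=0xe2 r5=0xff  N=1 Z=0
after  4: r0=0xb1 r1=0xa1 r2=0xa2 r3=0xa3 r4=0x1d r5=0xff  N=0 Z=0
after  5: r0=0xa2 r1=0xa1 r2=0xa2 r3=0xa3 r4=0x1d r5=0xff  N=1 Z=0
-- IRQ taken; context saved, return-PC = 6 --

K = 5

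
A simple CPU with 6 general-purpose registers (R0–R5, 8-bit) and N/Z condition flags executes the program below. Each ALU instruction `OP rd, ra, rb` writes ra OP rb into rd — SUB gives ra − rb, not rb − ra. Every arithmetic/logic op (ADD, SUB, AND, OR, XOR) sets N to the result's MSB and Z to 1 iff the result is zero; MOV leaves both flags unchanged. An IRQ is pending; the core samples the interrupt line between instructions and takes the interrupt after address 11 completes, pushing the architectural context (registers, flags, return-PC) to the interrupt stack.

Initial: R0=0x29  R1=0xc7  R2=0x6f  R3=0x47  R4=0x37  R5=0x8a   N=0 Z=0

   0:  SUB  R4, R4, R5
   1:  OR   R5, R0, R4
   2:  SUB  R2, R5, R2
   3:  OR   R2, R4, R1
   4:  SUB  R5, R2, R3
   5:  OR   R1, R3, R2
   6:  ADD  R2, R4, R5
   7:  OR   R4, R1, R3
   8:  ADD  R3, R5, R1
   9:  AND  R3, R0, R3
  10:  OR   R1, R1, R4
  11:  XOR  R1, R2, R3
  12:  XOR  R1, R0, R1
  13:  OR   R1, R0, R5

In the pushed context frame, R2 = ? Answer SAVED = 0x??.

after  0: R0=0x29 R1=0xc7 R2=0x6f R3=0x47 R4=0xad R5=0x8a  N=1 Z=0
after  1: R0=0x29 R1=0xc7 R2=0x6f R3=0x47 R4=0xad R5=0xad  N=1 Z=0
after  2: R0=0x29 R1=0xc7 R2=0x3e R3=0x47 R4=0xad R5=0xad  N=0 Z=0
after  3: R0=0x29 R1=0xc7 R2=0xef R3=0x47 R4=0xad R5=0xad  N=1 Z=0
after  4: R0=0x29 R1=0xc7 R2=0xef R3=0x47 R4=0xad R5=0xa8  N=1 Z=0
after  5: R0=0x29 R1=0xef R2=0xef R3=0x47 R4=0xad R5=0xa8  N=1 Z=0
after  6: R0=0x29 R1=0xef R2=0x55 R3=0x47 R4=0xad R5=0xa8  N=0 Z=0
after  7: R0=0x29 R1=0xef R2=0x55 R3=0x47 R4=0xef R5=0xa8  N=1 Z=0
after  8: R0=0x29 R1=0xef R2=0x55 R3=0x97 R4=0xef R5=0xa8  N=1 Z=0
after  9: R0=0x29 R1=0xef R2=0x55 R3=0x01 R4=0xef R5=0xa8  N=0 Z=0
after 10: R0=0x29 R1=0xef R2=0x55 R3=0x01 R4=0xef R5=0xa8  N=1 Z=0
after 11: R0=0x29 R1=0x54 R2=0x55 R3=0x01 R4=0xef R5=0xa8  N=0 Z=0
-- IRQ taken; context saved, return-PC = 12 --

SAVED = 0x55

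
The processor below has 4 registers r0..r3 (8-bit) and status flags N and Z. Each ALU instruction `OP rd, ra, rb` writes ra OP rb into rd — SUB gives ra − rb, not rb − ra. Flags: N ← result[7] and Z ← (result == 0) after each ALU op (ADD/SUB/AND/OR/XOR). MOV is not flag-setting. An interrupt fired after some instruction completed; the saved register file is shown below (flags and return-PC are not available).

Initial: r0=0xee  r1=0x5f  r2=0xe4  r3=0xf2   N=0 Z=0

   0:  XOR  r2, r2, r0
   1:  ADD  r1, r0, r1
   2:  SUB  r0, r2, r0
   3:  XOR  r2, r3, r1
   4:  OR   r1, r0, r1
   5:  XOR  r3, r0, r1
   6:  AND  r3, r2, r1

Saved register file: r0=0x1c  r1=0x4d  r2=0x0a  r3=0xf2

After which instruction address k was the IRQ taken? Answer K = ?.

K = 2

after  0: r0=0xee r1=0x5f r2=0x0a r3=0xf2  N=0 Z=0
after  1: r0=0xee r1=0x4d r2=0x0a r3=0xf2  N=0 Z=0
after  2: r0=0x1c r1=0x4d r2=0x0a r3=0xf2  N=0 Z=0
-- IRQ taken; context saved, return-PC = 3 --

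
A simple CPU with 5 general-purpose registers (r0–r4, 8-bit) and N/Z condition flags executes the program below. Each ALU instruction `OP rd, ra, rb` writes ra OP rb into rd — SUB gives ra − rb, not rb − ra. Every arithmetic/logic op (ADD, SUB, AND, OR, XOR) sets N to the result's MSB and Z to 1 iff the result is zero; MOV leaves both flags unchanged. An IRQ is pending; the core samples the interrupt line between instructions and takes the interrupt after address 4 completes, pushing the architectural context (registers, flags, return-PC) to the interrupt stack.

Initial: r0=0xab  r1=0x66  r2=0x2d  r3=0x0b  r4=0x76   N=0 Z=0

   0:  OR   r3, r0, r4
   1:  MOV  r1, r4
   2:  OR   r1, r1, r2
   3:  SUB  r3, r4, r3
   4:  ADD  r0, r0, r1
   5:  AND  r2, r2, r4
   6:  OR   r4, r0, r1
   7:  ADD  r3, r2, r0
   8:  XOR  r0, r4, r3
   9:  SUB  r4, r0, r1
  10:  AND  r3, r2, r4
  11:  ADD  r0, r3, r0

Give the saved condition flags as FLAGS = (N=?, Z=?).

FLAGS = (N=0, Z=0)

after  0: r0=0xab r1=0x66 r2=0x2d r3=0xff r4=0x76  N=1 Z=0
after  1: r0=0xab r1=0x76 r2=0x2d r3=0xff r4=0x76  N=1 Z=0
after  2: r0=0xab r1=0x7f r2=0x2d r3=0xff r4=0x76  N=0 Z=0
after  3: r0=0xab r1=0x7f r2=0x2d r3=0x77 r4=0x76  N=0 Z=0
after  4: r0=0x2a r1=0x7f r2=0x2d r3=0x77 r4=0x76  N=0 Z=0
-- IRQ taken; context saved, return-PC = 5 --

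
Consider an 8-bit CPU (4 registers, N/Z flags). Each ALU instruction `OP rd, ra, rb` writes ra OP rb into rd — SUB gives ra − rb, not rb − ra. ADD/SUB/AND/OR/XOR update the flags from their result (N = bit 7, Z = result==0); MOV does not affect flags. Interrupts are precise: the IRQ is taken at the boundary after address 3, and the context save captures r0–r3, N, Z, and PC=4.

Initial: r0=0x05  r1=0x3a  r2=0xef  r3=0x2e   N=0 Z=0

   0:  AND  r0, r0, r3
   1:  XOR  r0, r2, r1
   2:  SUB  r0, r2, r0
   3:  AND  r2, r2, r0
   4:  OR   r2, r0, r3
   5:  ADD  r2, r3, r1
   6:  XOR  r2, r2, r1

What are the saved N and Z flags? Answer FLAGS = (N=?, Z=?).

FLAGS = (N=0, Z=0)

after  0: r0=0x04 r1=0x3a r2=0xef r3=0x2e  N=0 Z=0
after  1: r0=0xd5 r1=0x3a r2=0xef r3=0x2e  N=1 Z=0
after  2: r0=0x1a r1=0x3a r2=0xef r3=0x2e  N=0 Z=0
after  3: r0=0x1a r1=0x3a r2=0x0a r3=0x2e  N=0 Z=0
-- IRQ taken; context saved, return-PC = 4 --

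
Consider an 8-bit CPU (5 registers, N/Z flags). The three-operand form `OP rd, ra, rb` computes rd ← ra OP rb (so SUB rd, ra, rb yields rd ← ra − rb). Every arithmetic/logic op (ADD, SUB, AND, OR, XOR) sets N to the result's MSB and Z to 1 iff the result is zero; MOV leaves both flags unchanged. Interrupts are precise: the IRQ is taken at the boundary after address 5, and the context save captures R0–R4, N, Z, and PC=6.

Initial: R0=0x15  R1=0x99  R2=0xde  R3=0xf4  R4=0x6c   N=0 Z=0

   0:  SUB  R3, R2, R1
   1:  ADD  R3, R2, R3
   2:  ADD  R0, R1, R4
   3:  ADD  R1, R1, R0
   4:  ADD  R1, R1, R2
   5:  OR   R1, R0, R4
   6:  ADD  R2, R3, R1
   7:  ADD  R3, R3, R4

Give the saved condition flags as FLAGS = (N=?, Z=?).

after  0: R0=0x15 R1=0x99 R2=0xde R3=0x45 R4=0x6c  N=0 Z=0
after  1: R0=0x15 R1=0x99 R2=0xde R3=0x23 R4=0x6c  N=0 Z=0
after  2: R0=0x05 R1=0x99 R2=0xde R3=0x23 R4=0x6c  N=0 Z=0
after  3: R0=0x05 R1=0x9e R2=0xde R3=0x23 R4=0x6c  N=1 Z=0
after  4: R0=0x05 R1=0x7c R2=0xde R3=0x23 R4=0x6c  N=0 Z=0
after  5: R0=0x05 R1=0x6d R2=0xde R3=0x23 R4=0x6c  N=0 Z=0
-- IRQ taken; context saved, return-PC = 6 --

FLAGS = (N=0, Z=0)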